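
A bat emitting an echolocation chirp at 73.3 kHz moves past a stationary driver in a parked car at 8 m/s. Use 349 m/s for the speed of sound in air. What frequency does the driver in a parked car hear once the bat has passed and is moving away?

Receding: f₂ = f · v/(v + v_s) = 73.3 × 349/357 ≈ 71.7 kHz.

71.7 kHz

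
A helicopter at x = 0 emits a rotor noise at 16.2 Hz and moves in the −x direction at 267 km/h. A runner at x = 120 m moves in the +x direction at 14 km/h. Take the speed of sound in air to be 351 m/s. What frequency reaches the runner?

267 km/h = 74.17 m/s; 14 km/h = 3.889 m/s.
The observer lies on the +x side, so the source is heading away from the observer and the observer is heading away from the source.
General Doppler shift: f' = f · (v − v_o)/(v + v_s).
f' = 16.2 × (351 − 3.889)/(351 + 74.17) = 16.2 × 347.11/425.17 ≈ 13.2 Hz.

13.2 Hz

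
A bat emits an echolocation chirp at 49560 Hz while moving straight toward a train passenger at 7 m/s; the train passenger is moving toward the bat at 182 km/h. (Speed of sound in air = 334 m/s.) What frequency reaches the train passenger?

182 km/h = 50.56 m/s.
General Doppler shift: f' = f · (v + v_o)/(v − v_s).
f' = 49560 × (334 + 50.56)/(334 − 7) = 49560 × 384.56/327 ≈ 58283 Hz.

58283 Hz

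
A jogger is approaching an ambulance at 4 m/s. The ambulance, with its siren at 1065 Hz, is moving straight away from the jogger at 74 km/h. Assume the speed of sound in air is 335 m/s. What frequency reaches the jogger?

1015 Hz

74 km/h = 20.56 m/s.
Both move, so f' = f · (v + v_o)/(v + v_s).
f' = 1065 × (335 + 4)/(335 + 20.56) = 1065 × 339/355.56 ≈ 1015 Hz.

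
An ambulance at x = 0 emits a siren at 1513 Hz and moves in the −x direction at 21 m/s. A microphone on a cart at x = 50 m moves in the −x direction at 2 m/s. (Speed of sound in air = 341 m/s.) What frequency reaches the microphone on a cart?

The observer lies on the +x side, so the source is heading away from the observer and the observer is heading toward the source.
With source receding and observer approaching, f' = f · (v + v_o)/(v + v_s).
f' = 1513 × (341 + 2)/(341 + 21) = 1513 × 343/362 ≈ 1434 Hz.

1434 Hz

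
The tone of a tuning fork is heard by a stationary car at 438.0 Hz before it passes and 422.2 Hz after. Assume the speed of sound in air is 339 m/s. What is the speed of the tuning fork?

f₁/f₂ = (v + v_s)/(v − v_s), so v_s = v · (f₁ − f₂)/(f₁ + f₂).
v_s = 339 × (438.0 − 422.2)/(438.0 + 422.2) = 339 × 15.8/860.2 ≈ 6.2 m/s.

6.2 m/s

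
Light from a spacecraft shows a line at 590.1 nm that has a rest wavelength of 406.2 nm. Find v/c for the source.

0.357c

λ'/λ₀ = 1.4527 > 1 (redshift), so the source is receding.
λ'/λ₀ = √((1 + β)/(1 − β)) for a receding source ⇒ β = (r² − 1)/(r² + 1) with r = λ'/λ₀.
β = (2.1104 − 1)/(2.1104 + 1) ≈ 0.357.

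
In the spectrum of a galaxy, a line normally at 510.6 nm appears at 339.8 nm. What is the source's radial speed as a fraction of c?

0.386

λ'/λ₀ = 0.6655 < 1 (blueshift), so the source is approaching.
λ'/λ₀ = √((1 − β)/(1 + β)) for an approaching source ⇒ β = (1 − r²)/(1 + r²) with r = λ'/λ₀.
β = (1 − 0.4429)/(1 + 0.4429) ≈ 0.386.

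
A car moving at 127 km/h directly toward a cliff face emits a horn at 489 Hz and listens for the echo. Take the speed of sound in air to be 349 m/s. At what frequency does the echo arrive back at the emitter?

599 Hz

127 km/h = 35.28 m/s.
The cliff face receives the sound from a moving source: f₁ = f₀ · v/(v − v_e) = 489 × 349/313.72 ≈ 544 Hz.
On the return leg the car is a moving observer: f₂ = f₁ · (v + v_e)/v = 544 × 384.28/349 ≈ 599 Hz.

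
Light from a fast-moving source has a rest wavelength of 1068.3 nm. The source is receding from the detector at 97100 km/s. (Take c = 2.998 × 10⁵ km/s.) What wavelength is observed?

β = v/c = 97100/299800 = 0.3239.
Relativistic Doppler for wavelength: λ' = λ₀ · √((1 + β)/(1 − β)).
λ' = 1068.3 × √(1.3239/0.6761) = 1068.3 × 1.39931 ≈ 1494.9 nm.

1494.9 nm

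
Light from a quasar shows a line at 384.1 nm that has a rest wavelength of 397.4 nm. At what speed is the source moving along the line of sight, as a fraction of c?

λ'/λ₀ = 0.9665 < 1 (blueshift), so the source is approaching.
λ'/λ₀ = √((1 − β)/(1 + β)) for an approaching source ⇒ β = (1 − r²)/(1 + r²) with r = λ'/λ₀.
β = (1 − 0.9342)/(1 + 0.9342) ≈ 0.034.

0.034c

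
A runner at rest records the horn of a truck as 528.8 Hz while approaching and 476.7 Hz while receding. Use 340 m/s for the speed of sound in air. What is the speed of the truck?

17.6 m/s

f₁/f₂ = (v + v_s)/(v − v_s), so v_s = v · (f₁ − f₂)/(f₁ + f₂).
v_s = 340 × (528.8 − 476.7)/(528.8 + 476.7) = 340 × 52.1/1005.5 ≈ 17.6 m/s.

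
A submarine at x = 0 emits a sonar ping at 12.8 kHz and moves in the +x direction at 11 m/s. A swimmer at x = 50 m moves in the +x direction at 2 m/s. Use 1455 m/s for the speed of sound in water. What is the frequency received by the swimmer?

12.88 kHz

The observer lies on the +x side, so the source is heading toward the observer and the observer is heading away from the source.
Both move, so f' = f · (v − v_o)/(v − v_s).
f' = 12.8 × (1455 − 2)/(1455 − 11) = 12.8 × 1453/1444 ≈ 12.88 kHz.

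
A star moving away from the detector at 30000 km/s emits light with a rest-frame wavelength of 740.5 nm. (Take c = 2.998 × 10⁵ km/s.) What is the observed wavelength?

818.7 nm

β = v/c = 30000/299800 = 0.1001.
Relativistic Doppler for wavelength: λ' = λ₀ · √((1 + β)/(1 − β)).
λ' = 740.5 × √(1.1001/0.8999) = 740.5 × 1.10562 ≈ 818.7 nm.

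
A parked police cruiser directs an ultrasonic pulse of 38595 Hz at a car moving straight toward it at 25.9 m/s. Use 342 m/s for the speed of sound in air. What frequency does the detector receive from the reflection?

44920 Hz

The car first receives the wave as a moving observer: f₁ = f₀ · (v + u)/v = 38595 × (342 + 25.9)/342 ≈ 41518 Hz.
On reflection it acts as a source moving toward the stationary detector: f₂ = f₁ · v/(v − u) = 41518 × 342/316.1 ≈ 44920 Hz.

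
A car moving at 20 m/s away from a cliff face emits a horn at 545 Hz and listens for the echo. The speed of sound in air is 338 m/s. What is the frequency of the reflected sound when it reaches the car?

484 Hz

The cliff face receives the sound from a moving source: f₁ = f₀ · v/(v + v_e) = 545 × 338/358 ≈ 515 Hz.
On the return leg the car is a moving observer: f₂ = f₁ · (v − v_e)/v = 515 × 318/338 ≈ 484 Hz.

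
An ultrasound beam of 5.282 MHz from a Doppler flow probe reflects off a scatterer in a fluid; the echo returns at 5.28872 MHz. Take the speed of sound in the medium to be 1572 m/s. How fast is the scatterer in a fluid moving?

Double Doppler shift off a moving reflector: f₂ = f₀ · (v + u)/(v − u) (u > 0 toward emitter).
Rearranging, u = v · (f₂ − f₀)/(f₂ + f₀) = 1572 × 0.00672/10.57072 ≈ 1.00 m/s.
So the scatterer in a fluid is moving at 1.00 m/s toward the emitter.

1.00 m/s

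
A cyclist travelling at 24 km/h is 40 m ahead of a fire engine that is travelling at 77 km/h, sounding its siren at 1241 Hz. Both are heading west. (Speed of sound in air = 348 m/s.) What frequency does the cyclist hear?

77 km/h = 21.39 m/s; 24 km/h = 6.667 m/s.
The cyclist is ahead, so the fire engine is moving toward it while the cyclist is moving away from the fire engine.
With source approaching and observer receding, f' = f · (v − v_o)/(v − v_s).
f' = 1241 × (348 − 6.667)/(348 − 21.39) = 1241 × 341.33/326.61 ≈ 1297 Hz.

1297 Hz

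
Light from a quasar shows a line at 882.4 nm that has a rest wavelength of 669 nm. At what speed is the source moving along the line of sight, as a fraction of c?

λ'/λ₀ = 1.3190 > 1 (redshift), so the source is receding.
λ'/λ₀ = √((1 + β)/(1 − β)) for a receding source ⇒ β = (r² − 1)/(r² + 1) with r = λ'/λ₀.
β = (1.7397 − 1)/(1.7397 + 1) ≈ 0.270.

0.270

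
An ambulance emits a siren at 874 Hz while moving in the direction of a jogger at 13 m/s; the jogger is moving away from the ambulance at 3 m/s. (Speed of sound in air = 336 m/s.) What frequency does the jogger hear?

901 Hz

Both move, so f' = f · (v − v_o)/(v − v_s).
f' = 874 × (336 − 3)/(336 − 13) = 874 × 333/323 ≈ 901 Hz.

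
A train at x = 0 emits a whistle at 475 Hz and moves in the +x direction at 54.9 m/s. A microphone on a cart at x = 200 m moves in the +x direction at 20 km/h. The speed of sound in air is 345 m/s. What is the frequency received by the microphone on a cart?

556 Hz

20 km/h = 5.556 m/s.
The observer lies on the +x side, so the source is heading toward the observer and the observer is heading away from the source.
With source approaching and observer receding, f' = f · (v − v_o)/(v − v_s).
f' = 475 × (345 − 5.556)/(345 − 54.9) = 475 × 339.44/290.1 ≈ 556 Hz.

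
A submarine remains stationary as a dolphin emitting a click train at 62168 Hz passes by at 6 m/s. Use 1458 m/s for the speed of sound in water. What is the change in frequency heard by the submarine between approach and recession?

512 Hz

Approaching: f₁ = f · v/(v − v_s) = 62168 × 1458/1452 ≈ 62425 Hz.
Receding: f₂ = f · v/(v + v_s) = 62168 × 1458/1464 ≈ 61913 Hz.
Drop: f₁ − f₂ = 2f·v·v_s/(v² − v_s²) = 2 × 62168 × 1458 × 6/(1458² − 6²) ≈ 512 Hz.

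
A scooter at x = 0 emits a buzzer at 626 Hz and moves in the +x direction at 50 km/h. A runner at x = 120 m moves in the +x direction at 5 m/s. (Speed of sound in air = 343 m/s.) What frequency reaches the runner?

50 km/h = 13.89 m/s.
The observer lies on the +x side, so the source is heading toward the observer and the observer is heading away from the source.
General Doppler shift: f' = f · (v − v_o)/(v − v_s).
f' = 626 × (343 − 5)/(343 − 13.89) = 626 × 338/329.11 ≈ 643 Hz.

643 Hz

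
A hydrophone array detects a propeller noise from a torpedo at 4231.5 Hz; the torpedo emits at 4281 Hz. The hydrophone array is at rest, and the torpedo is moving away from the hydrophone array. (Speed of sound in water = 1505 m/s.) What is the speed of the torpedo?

f' = f · v/(v + v_s) ⇒ v_s = v · |1 − f/f'|.
v_s = 1505 × |1 − 4281/4231.5| = 1505 × 0.0117 ≈ 17.6 m/s.

17.6 m/s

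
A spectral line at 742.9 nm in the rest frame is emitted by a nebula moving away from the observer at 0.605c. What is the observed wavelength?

1497.5 nm

Relativistic Doppler for wavelength: λ' = λ₀ · √((1 + β)/(1 − β)).
λ' = 742.9 × √(1.6050/0.3950) = 742.9 × 2.01576 ≈ 1497.5 nm.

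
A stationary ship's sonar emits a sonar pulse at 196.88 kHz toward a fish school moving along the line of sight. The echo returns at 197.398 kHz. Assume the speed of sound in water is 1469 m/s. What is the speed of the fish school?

Double Doppler shift off a moving reflector: f₂ = f₀ · (v + u)/(v − u) (u > 0 toward emitter).
Rearranging, u = v · (f₂ − f₀)/(f₂ + f₀) = 1469 × 0.518/394.278 ≈ 1.93 m/s.
So the fish school is moving at 1.93 m/s toward the emitter.

1.93 m/s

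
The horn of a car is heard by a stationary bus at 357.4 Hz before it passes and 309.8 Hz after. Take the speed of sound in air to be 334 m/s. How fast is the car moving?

23.8 m/s

f₁/f₂ = (v + v_s)/(v − v_s), so v_s = v · (f₁ − f₂)/(f₁ + f₂).
v_s = 334 × (357.4 − 309.8)/(357.4 + 309.8) = 334 × 47.6/667.2 ≈ 23.8 m/s.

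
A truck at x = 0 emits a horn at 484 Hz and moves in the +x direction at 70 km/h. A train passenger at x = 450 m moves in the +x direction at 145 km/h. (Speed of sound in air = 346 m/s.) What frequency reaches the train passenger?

453 Hz

70 km/h = 19.44 m/s; 145 km/h = 40.28 m/s.
The observer lies on the +x side, so the source is heading toward the observer and the observer is heading away from the source.
General Doppler shift: f' = f · (v − v_o)/(v − v_s).
f' = 484 × (346 − 40.28)/(346 − 19.44) = 484 × 305.72/326.56 ≈ 453 Hz.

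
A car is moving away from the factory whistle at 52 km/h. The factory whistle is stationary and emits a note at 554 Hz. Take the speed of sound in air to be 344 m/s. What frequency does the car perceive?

531 Hz

52 km/h = 14.44 m/s.
Only the observer moves, away from the source, so f' = f · (v − v_o)/v.
f' = 554 × (344 − 14.44)/344 = 554 × 329.56/344 ≈ 531 Hz.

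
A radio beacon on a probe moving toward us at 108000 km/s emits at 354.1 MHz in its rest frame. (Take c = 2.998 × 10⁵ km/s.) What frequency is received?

516.3 MHz

β = v/c = 108000/299800 = 0.3602.
Relativistic Doppler for frequency: f' = f₀ · √((1 + β)/(1 − β)).
f' = 354.1 × √(1.3602/0.6398) = 354.1 × 1.45814 ≈ 516.3 MHz.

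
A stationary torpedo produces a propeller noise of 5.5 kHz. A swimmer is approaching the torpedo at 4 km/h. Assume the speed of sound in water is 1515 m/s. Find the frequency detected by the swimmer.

5.50 kHz

4 km/h = 1.111 m/s.
Only the observer moves, toward the source, so f' = f · (v + v_o)/v.
f' = 5.5 × (1515 + 1.111)/1515 = 5.5 × 1516.1/1515 ≈ 5.50 kHz.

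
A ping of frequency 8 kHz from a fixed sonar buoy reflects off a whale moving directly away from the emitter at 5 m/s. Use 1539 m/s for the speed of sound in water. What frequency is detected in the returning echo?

At the whale (a moving observer), f₁ = f₀ · (v − u)/v = 8 × 1534/1539 ≈ 7.97 kHz.
On reflection it acts as a source moving away from the stationary detector: f₂ = f₁ · v/(v + u) = 7.97 × 1539/1544 ≈ 7.95 kHz.

7.95 kHz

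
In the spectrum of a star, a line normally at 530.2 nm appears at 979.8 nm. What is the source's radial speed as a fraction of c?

λ'/λ₀ = 1.8480 > 1 (redshift), so the source is receding.
λ'/λ₀ = √((1 + β)/(1 − β)) for a receding source ⇒ β = (r² − 1)/(r² + 1) with r = λ'/λ₀.
β = (3.4150 − 1)/(3.4150 + 1) ≈ 0.547.

0.547c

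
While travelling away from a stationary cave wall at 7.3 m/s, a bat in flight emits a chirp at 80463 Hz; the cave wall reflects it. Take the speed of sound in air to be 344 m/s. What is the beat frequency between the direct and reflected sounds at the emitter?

The cave wall receives the sound from a moving source: f₁ = f₀ · v/(v + v_e) = 80463 × 344/351.3 ≈ 78791 Hz.
On the return leg the bat in flight is a moving observer: f₂ = f₁ · (v − v_e)/v = 78791 × 336.7/344 ≈ 77119 Hz.
Equivalently f₂ = f₀ · (v − v_e)/(v + v_e).
Beat against the emitted tone: |f₂ − f₀| = 2v_e·f₀/(v + v_e) = 2 × 7.3 × 80463/351.3 ≈ 3344 Hz.

3344 Hz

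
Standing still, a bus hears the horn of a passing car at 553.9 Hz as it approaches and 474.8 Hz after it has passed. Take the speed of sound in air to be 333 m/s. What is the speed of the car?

f₁/f₂ = (v + v_s)/(v − v_s), so v_s = v · (f₁ − f₂)/(f₁ + f₂).
v_s = 333 × (553.9 − 474.8)/(553.9 + 474.8) = 333 × 79.1/1028.7 ≈ 26 m/s.

26 m/s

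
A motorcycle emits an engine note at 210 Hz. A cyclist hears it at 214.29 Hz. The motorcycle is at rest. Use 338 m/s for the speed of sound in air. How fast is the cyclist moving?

f' > f, so the cyclist is approaching.
f' = f · (v + v_o)/v ⇒ v_o = v · |f'/f − 1|.
v_o = 338 × |214.29/210 − 1| = 338 × 0.02043 ≈ 6.9 m/s.

6.9 m/s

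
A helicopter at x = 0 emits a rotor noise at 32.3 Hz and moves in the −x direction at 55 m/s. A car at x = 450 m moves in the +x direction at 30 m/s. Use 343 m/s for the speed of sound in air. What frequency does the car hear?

25.4 Hz

The observer lies on the +x side, so the source is heading away from the observer and the observer is heading away from the source.
General Doppler shift: f' = f · (v − v_o)/(v + v_s).
f' = 32.3 × (343 − 30)/(343 + 55) = 32.3 × 313/398 ≈ 25.4 Hz.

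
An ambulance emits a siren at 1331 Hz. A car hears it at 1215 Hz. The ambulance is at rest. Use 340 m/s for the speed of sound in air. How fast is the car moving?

30 m/s

f' < f, so the car is receding.
f' = f · (v − v_o)/v ⇒ v_o = v · |f'/f − 1|.
v_o = 340 × |1215/1331 − 1| = 340 × 0.08715 ≈ 30 m/s.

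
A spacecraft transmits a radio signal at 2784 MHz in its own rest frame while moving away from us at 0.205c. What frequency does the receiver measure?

2261.3 MHz

Relativistic Doppler for frequency: f' = f₀ · √((1 − β)/(1 + β)).
f' = 2784 × √(0.7950/1.2050) = 2784 × 0.81225 ≈ 2261.3 MHz.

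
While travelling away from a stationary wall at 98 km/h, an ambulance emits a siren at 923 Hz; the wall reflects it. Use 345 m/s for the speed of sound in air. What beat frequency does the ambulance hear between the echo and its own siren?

135 Hz

98 km/h = 27.22 m/s.
The wall receives the sound from a moving source: f₁ = f₀ · v/(v + v_e) = 923 × 345/372.22 ≈ 855.5 Hz.
On the return leg the ambulance is a moving observer: f₂ = f₁ · (v − v_e)/v = 855.5 × 317.78/345 ≈ 788.0 Hz.
Beat against the emitted tone: |f₂ − f₀| = 2v_e·f₀/(v + v_e) = 2 × 27.22 × 923/372.22 ≈ 135 Hz.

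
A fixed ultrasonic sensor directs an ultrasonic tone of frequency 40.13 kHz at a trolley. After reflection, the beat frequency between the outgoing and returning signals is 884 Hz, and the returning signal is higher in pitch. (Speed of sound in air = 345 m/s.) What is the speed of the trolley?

Double Doppler shift off a moving reflector: f₂ = f₀ · (v + u)/(v − u) (u > 0 toward emitter).
Returning signal is higher, so f₂ = f₀ + Δf = 40130 + 884 = 41014 Hz.
Rearranging, u = v · (f₂ − f₀)/(f₂ + f₀) = 345 × 884/81144 ≈ 3.8 m/s.
So the trolley is moving at 3.8 m/s toward the emitter.

3.8 m/s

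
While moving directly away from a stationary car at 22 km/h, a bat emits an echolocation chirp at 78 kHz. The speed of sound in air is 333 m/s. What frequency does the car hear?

22 km/h = 6.111 m/s.
With the source moving away from a stationary observer, f' = f · v/(v + v_s).
f' = 78 × 333/(333 + 6.111) = 78 × 333/339.1 ≈ 76.6 kHz.

76.6 kHz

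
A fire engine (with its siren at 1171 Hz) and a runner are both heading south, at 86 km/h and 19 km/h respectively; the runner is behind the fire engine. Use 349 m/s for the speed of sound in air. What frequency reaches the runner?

86 km/h = 23.89 m/s; 19 km/h = 5.278 m/s.
The runner is behind, so the fire engine is moving away from it while the runner is moving toward the fire engine.
General Doppler shift: f' = f · (v + v_o)/(v + v_s).
f' = 1171 × (349 + 5.278)/(349 + 23.89) = 1171 × 354.28/372.89 ≈ 1113 Hz.

1113 Hz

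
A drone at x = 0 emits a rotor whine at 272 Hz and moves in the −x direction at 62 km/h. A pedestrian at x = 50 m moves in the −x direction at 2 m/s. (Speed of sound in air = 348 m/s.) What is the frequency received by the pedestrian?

62 km/h = 17.22 m/s.
The observer lies on the +x side, so the source is heading away from the observer and the observer is heading toward the source.
Both move, so f' = f · (v + v_o)/(v + v_s).
f' = 272 × (348 + 2)/(348 + 17.22) = 272 × 350/365.22 ≈ 261 Hz.

261 Hz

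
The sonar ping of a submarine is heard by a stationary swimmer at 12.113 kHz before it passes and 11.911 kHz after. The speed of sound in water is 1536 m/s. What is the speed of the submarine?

f₁/f₂ = (v + v_s)/(v − v_s), so v_s = v · (f₁ − f₂)/(f₁ + f₂).
v_s = 1536 × (12.113 − 11.911)/(12.113 + 11.911) = 1536 × 0.202/24.024 ≈ 12.9 m/s.

12.9 m/s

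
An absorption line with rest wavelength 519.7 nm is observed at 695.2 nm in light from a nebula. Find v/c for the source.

0.283c

λ'/λ₀ = 1.3377 > 1 (redshift), so the source is receding.
λ'/λ₀ = √((1 + β)/(1 − β)) for a receding source ⇒ β = (r² − 1)/(r² + 1) with r = λ'/λ₀.
β = (1.7894 − 1)/(1.7894 + 1) ≈ 0.283.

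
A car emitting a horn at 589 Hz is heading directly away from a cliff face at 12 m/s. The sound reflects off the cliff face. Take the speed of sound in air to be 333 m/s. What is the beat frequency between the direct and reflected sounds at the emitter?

41.0 Hz

The cliff face receives the sound from a moving source: f₁ = f₀ · v/(v + v_e) = 589 × 333/345 ≈ 568.5 Hz.
On the return leg the car is a moving observer: f₂ = f₁ · (v − v_e)/v = 568.5 × 321/333 ≈ 548.0 Hz.
Beat against the emitted tone: |f₂ − f₀| = 2v_e·f₀/(v + v_e) = 2 × 12 × 589/345 ≈ 41.0 Hz.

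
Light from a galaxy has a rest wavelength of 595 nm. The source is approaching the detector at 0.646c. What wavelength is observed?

275.9 nm

Relativistic Doppler for wavelength: λ' = λ₀ · √((1 − β)/(1 + β)).
λ' = 595 × √(0.3540/1.6460) = 595 × 0.46375 ≈ 275.9 nm.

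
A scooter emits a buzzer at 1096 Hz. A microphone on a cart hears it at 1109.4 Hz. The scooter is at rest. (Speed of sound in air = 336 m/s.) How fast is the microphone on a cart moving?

4.1 m/s

f' > f, so the microphone on a cart is approaching.
f' = f · (v + v_o)/v ⇒ v_o = v · |f'/f − 1|.
v_o = 336 × |1109.4/1096 − 1| = 336 × 0.01223 ≈ 4.1 m/s.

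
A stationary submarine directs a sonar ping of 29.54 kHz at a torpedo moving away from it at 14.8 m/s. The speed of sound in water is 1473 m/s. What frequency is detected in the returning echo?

29.0 kHz

The torpedo first receives the wave as a moving observer: f₁ = f₀ · (v − u)/v = 29.54 × (1473 − 14.8)/1473 ≈ 29.2 kHz.
On reflection it acts as a source moving away from the stationary detector: f₂ = f₁ · v/(v + u) = 29.2 × 1473/1487.8 ≈ 29.0 kHz.
Equivalently f₂ = f₀ · (v − u)/(v + u).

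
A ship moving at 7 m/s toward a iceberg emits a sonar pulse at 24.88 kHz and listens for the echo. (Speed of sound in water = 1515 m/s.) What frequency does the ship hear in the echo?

The iceberg receives the sound from a moving source: f₁ = f₀ · v/(v − v_e) = 24.88 × 1515/1508 ≈ 25.0 kHz.
On the return leg the ship is a moving observer: f₂ = f₁ · (v + v_e)/v = 25.0 × 1522/1515 ≈ 25.1 kHz.

25.1 kHz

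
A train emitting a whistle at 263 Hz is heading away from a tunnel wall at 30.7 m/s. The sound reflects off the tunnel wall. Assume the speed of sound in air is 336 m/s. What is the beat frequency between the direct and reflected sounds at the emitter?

The tunnel wall receives the sound from a moving source: f₁ = f₀ · v/(v + v_e) = 263 × 336/366.7 ≈ 241.0 Hz.
On the return leg the train is a moving observer: f₂ = f₁ · (v − v_e)/v = 241.0 × 305.3/336 ≈ 219.0 Hz.
Equivalently f₂ = f₀ · (v − v_e)/(v + v_e).
Beat against the emitted tone: |f₂ − f₀| = 2v_e·f₀/(v + v_e) = 2 × 30.7 × 263/366.7 ≈ 44.0 Hz.

44.0 Hz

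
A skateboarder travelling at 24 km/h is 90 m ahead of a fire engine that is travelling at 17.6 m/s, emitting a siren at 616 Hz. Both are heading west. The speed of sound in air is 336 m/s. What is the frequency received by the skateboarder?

637 Hz

24 km/h = 6.667 m/s.
The skateboarder is ahead, so the fire engine is moving toward it while the skateboarder is moving away from the fire engine.
Both move, so f' = f · (v − v_o)/(v − v_s).
f' = 616 × (336 − 6.667)/(336 − 17.6) = 616 × 329.33/318.4 ≈ 637 Hz.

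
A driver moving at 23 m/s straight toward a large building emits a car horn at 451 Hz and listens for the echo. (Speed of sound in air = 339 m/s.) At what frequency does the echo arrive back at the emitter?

The large building receives the sound from a moving source: f₁ = f₀ · v/(v − v_e) = 451 × 339/316 ≈ 484 Hz.
On the return leg the driver is a moving observer: f₂ = f₁ · (v + v_e)/v = 484 × 362/339 ≈ 517 Hz.
Equivalently f₂ = f₀ · (v + v_e)/(v − v_e).

517 Hz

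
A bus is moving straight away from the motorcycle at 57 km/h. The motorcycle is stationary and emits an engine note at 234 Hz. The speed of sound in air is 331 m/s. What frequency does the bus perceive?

57 km/h = 15.83 m/s.
Only the observer moves, away from the source, so f' = f · (v − v_o)/v.
f' = 234 × (331 − 15.83)/331 = 234 × 315.17/331 ≈ 223 Hz.

223 Hz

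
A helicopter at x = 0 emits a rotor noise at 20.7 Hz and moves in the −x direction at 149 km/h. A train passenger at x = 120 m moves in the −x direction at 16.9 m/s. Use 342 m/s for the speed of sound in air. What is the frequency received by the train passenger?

149 km/h = 41.39 m/s.
The observer lies on the +x side, so the source is heading away from the observer and the observer is heading toward the source.
Both move, so f' = f · (v + v_o)/(v + v_s).
f' = 20.7 × (342 + 16.9)/(342 + 41.39) = 20.7 × 358.9/383.39 ≈ 19.4 Hz.

19.4 Hz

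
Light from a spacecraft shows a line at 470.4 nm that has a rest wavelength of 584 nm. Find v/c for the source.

λ'/λ₀ = 0.8055 < 1 (blueshift), so the source is approaching.
λ'/λ₀ = √((1 − β)/(1 + β)) for an approaching source ⇒ β = (1 − r²)/(1 + r²) with r = λ'/λ₀.
β = (1 − 0.6488)/(1 + 0.6488) ≈ 0.213.

0.213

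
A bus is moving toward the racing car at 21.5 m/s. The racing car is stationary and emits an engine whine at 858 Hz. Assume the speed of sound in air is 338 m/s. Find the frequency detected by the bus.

913 Hz

Only the observer moves, toward the source, so f' = f · (v + v_o)/v.
f' = 858 × (338 + 21.5)/338 = 858 × 359.5/338 ≈ 913 Hz.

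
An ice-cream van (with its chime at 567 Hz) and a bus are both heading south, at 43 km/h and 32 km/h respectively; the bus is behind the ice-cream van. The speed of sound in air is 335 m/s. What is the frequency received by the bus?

43 km/h = 11.94 m/s; 32 km/h = 8.889 m/s.
The bus is behind, so the ice-cream van is moving away from it while the bus is moving toward the ice-cream van.
With source receding and observer approaching, f' = f · (v + v_o)/(v + v_s).
f' = 567 × (335 + 8.889)/(335 + 11.94) = 567 × 343.89/346.94 ≈ 562 Hz.

562 Hz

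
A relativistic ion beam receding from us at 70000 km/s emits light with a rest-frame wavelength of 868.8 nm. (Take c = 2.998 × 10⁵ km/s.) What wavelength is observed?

1102.1 nm

β = v/c = 70000/299800 = 0.2335.
Relativistic Doppler for wavelength: λ' = λ₀ · √((1 + β)/(1 − β)).
λ' = 868.8 × √(1.2335/0.7665) = 868.8 × 1.26855 ≈ 1102.1 nm.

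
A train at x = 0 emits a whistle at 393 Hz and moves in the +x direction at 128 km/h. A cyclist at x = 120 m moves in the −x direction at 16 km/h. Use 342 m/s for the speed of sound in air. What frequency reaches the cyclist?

128 km/h = 35.56 m/s; 16 km/h = 4.444 m/s.
The observer lies on the +x side, so the source is heading toward the observer and the observer is heading toward the source.
Both move, so f' = f · (v + v_o)/(v − v_s).
f' = 393 × (342 + 4.444)/(342 − 35.56) = 393 × 346.44/306.44 ≈ 444 Hz.

444 Hz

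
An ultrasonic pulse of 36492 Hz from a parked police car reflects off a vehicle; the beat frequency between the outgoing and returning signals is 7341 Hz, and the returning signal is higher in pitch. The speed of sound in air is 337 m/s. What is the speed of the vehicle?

31 m/s

Double Doppler shift off a moving reflector: f₂ = f₀ · (v + u)/(v − u) (u > 0 toward emitter).
Returning signal is higher, so f₂ = f₀ + Δf = 36492 + 7341 = 43833 Hz.
Rearranging, u = v · (f₂ − f₀)/(f₂ + f₀) = 337 × 7341/80325 ≈ 31 m/s.
So the vehicle is moving at 31 m/s toward the emitter.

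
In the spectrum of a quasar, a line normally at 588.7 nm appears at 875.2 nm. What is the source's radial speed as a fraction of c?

0.377c

λ'/λ₀ = 1.4867 > 1 (redshift), so the source is receding.
λ'/λ₀ = √((1 + β)/(1 − β)) for a receding source ⇒ β = (r² − 1)/(r² + 1) with r = λ'/λ₀.
β = (2.2102 − 1)/(2.2102 + 1) ≈ 0.377.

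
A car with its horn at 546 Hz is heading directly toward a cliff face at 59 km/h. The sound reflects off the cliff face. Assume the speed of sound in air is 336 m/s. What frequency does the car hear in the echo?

59 km/h = 16.39 m/s.
The cliff face receives the sound from a moving source: f₁ = f₀ · v/(v − v_e) = 546 × 336/319.61 ≈ 574 Hz.
On the return leg the car is a moving observer: f₂ = f₁ · (v + v_e)/v = 574 × 352.39/336 ≈ 602 Hz.
Equivalently f₂ = f₀ · (v + v_e)/(v − v_e).

602 Hz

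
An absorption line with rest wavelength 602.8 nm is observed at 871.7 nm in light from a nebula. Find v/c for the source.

λ'/λ₀ = 1.4461 > 1 (redshift), so the source is receding.
λ'/λ₀ = √((1 + β)/(1 − β)) for a receding source ⇒ β = (r² − 1)/(r² + 1) with r = λ'/λ₀.
β = (2.0912 − 1)/(2.0912 + 1) ≈ 0.353.

0.353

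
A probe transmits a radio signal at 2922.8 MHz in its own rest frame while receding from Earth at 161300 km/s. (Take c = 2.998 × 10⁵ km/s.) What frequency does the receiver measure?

1601.9 MHz

β = v/c = 161300/299800 = 0.5380.
Relativistic Doppler for frequency: f' = f₀ · √((1 − β)/(1 + β)).
f' = 2922.8 × √(0.4620/1.5380) = 2922.8 × 0.54806 ≈ 1601.9 MHz.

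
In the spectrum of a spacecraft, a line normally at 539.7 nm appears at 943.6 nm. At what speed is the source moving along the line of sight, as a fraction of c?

λ'/λ₀ = 1.7484 > 1 (redshift), so the source is receding.
λ'/λ₀ = √((1 + β)/(1 − β)) for a receding source ⇒ β = (r² − 1)/(r² + 1) with r = λ'/λ₀.
β = (3.0568 − 1)/(3.0568 + 1) ≈ 0.507.

0.507c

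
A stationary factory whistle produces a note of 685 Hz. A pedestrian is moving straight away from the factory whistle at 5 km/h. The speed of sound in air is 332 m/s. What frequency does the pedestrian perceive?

682 Hz

5 km/h = 1.389 m/s.
Only the observer moves, away from the source, so f' = f · (v − v_o)/v.
f' = 685 × (332 − 1.389)/332 = 685 × 330.61/332 ≈ 682 Hz.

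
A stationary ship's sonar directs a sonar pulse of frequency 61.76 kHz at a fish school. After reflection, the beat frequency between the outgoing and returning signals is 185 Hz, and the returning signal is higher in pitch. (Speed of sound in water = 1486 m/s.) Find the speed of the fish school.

Double Doppler shift off a moving reflector: f₂ = f₀ · (v + u)/(v − u) (u > 0 toward emitter).
Returning signal is higher, so f₂ = f₀ + Δf = 61760 + 185 = 61945 Hz.
Rearranging, u = v · (f₂ − f₀)/(f₂ + f₀) = 1486 × 185/123705 ≈ 2.22 m/s.
So the fish school is moving at 2.22 m/s toward the emitter.

2.22 m/s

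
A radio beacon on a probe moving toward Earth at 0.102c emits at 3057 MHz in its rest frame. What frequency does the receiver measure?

3386.5 MHz

Relativistic Doppler for frequency: f' = f₀ · √((1 + β)/(1 − β)).
f' = 3057 × √(1.1020/0.8980) = 3057 × 1.10778 ≈ 3386.5 MHz.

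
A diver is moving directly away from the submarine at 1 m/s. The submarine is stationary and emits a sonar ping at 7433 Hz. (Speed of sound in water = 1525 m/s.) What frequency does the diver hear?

Moving observer, stationary source: f' = f · (v − v_o)/v.
f' = 7433 × (1525 − 1)/1525 = 7433 × 1524/1525 ≈ 7428 Hz.

7428 Hz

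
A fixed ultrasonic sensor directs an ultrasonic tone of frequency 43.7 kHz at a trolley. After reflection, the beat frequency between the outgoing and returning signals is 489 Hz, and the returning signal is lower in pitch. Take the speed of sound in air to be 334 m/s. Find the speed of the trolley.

Double Doppler shift off a moving reflector: f₂ = f₀ · (v + u)/(v − u) (u > 0 toward emitter).
Returning signal is lower, so f₂ = f₀ − Δf = 43700 − 489 = 43211 Hz.
Rearranging, u = v · (f₂ − f₀)/(f₂ + f₀) = 334 × -489/86911 ≈ -1.88 m/s.
So the trolley is moving at 1.88 m/s away from the emitter.

1.88 m/s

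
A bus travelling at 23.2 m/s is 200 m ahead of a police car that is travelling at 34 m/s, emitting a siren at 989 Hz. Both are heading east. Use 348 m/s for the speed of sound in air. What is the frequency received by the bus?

The bus is ahead, so the police car is moving toward it while the bus is moving away from the police car.
General Doppler shift: f' = f · (v − v_o)/(v − v_s).
f' = 989 × (348 − 23.2)/(348 − 34) = 989 × 324.8/314 ≈ 1023 Hz.

1023 Hz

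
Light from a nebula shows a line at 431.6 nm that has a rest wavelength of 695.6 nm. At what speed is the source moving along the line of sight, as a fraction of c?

λ'/λ₀ = 0.6205 < 1 (blueshift), so the source is approaching.
λ'/λ₀ = √((1 − β)/(1 + β)) for an approaching source ⇒ β = (1 − r²)/(1 + r²) with r = λ'/λ₀.
β = (1 − 0.3850)/(1 + 0.3850) ≈ 0.444.

0.444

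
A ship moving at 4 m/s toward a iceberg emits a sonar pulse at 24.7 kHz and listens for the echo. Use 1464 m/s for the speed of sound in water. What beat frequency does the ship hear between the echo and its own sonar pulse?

The iceberg receives the sound from a moving source: f₁ = f₀ · v/(v − v_e) = 24.7 × 1464/1460 ≈ 24.7677 kHz.
On the return leg the ship is a moving observer: f₂ = f₁ · (v + v_e)/v = 24.7677 × 1468/1464 ≈ 24.8353 kHz.
Equivalently f₂ = f₀ · (v + v_e)/(v − v_e).
Beat against the emitted tone (with f₀ = 24700 Hz): |f₂ − f₀| = 2v_e·f₀/(v − v_e) = 2 × 4 × 24700/1460 ≈ 135 Hz.

135 Hz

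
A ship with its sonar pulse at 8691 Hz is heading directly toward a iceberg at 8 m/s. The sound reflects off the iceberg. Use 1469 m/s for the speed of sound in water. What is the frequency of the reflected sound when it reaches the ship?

The iceberg receives the sound from a moving source: f₁ = f₀ · v/(v − v_e) = 8691 × 1469/1461 ≈ 8739 Hz.
On the return leg the ship is a moving observer: f₂ = f₁ · (v + v_e)/v = 8739 × 1477/1469 ≈ 8786 Hz.

8786 Hz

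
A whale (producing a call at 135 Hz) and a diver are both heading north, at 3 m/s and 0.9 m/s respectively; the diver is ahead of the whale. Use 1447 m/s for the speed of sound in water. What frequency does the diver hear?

The diver is ahead, so the whale is moving toward it while the diver is moving away from the whale.
With source approaching and observer receding, f' = f · (v − v_o)/(v − v_s).
f' = 135 × (1447 − 0.9)/(1447 − 3) = 135 × 1446.1/1444 ≈ 135 Hz.

135 Hz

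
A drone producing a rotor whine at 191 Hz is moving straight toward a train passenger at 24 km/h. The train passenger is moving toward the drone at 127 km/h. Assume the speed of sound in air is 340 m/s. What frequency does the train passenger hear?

215 Hz

24 km/h = 6.667 m/s; 127 km/h = 35.28 m/s.
Both move, so f' = f · (v + v_o)/(v − v_s).
f' = 191 × (340 + 35.28)/(340 − 6.667) = 191 × 375.28/333.33 ≈ 215 Hz.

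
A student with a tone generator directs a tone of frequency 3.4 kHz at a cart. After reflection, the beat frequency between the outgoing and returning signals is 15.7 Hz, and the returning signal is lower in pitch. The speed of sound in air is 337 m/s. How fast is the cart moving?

Double Doppler shift off a moving reflector: f₂ = f₀ · (v + u)/(v − u) (u > 0 toward emitter).
Returning signal is lower, so f₂ = f₀ − Δf = 3400 − 15.7 = 3384.3 Hz.
Rearranging, u = v · (f₂ − f₀)/(f₂ + f₀) = 337 × -15.7/6784.3 ≈ -0.78 m/s.
So the cart is moving at 0.78 m/s away from the emitter.

0.78 m/s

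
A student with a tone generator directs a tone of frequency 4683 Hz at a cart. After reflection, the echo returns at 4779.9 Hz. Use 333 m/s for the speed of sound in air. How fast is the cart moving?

Double Doppler shift off a moving reflector: f₂ = f₀ · (v + u)/(v − u) (u > 0 toward emitter).
Rearranging, u = v · (f₂ − f₀)/(f₂ + f₀) = 333 × 96.9/9462.9 ≈ 3.4 m/s.
So the cart is moving at 3.4 m/s toward the emitter.

3.4 m/s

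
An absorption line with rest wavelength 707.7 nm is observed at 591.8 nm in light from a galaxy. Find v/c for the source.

λ'/λ₀ = 0.8362 < 1 (blueshift), so the source is approaching.
λ'/λ₀ = √((1 − β)/(1 + β)) for an approaching source ⇒ β = (1 − r²)/(1 + r²) with r = λ'/λ₀.
β = (1 − 0.6993)/(1 + 0.6993) ≈ 0.177.

0.177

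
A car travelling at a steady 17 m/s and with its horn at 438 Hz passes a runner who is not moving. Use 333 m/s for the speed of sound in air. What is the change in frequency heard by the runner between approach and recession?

Approaching: f₁ = f · v/(v − v_s) = 438 × 333/316 ≈ 461.6 Hz.
Receding: f₂ = f · v/(v + v_s) = 438 × 333/350 ≈ 416.7 Hz.
Drop: f₁ − f₂ = 2f·v·v_s/(v² − v_s²) = 2 × 438 × 333 × 17/(333² − 17²) ≈ 44.8 Hz.

44.8 Hz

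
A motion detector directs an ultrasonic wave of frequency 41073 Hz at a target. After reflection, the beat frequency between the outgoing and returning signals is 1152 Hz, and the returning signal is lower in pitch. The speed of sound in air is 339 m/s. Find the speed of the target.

4.8 m/s

Double Doppler shift off a moving reflector: f₂ = f₀ · (v + u)/(v − u) (u > 0 toward emitter).
Returning signal is lower, so f₂ = f₀ − Δf = 41073 − 1152 = 39921 Hz.
Rearranging, u = v · (f₂ − f₀)/(f₂ + f₀) = 339 × -1152/80994 ≈ -4.8 m/s.
So the target is moving at 4.8 m/s away from the emitter.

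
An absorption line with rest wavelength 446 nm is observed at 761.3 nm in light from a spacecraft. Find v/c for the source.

0.489c

λ'/λ₀ = 1.7070 > 1 (redshift), so the source is receding.
λ'/λ₀ = √((1 + β)/(1 − β)) for a receding source ⇒ β = (r² − 1)/(r² + 1) with r = λ'/λ₀.
β = (2.9137 − 1)/(2.9137 + 1) ≈ 0.489.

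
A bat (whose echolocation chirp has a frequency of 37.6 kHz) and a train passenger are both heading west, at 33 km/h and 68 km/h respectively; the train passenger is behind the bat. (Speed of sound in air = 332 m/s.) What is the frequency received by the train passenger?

38.7 kHz

33 km/h = 9.167 m/s; 68 km/h = 18.89 m/s.
The train passenger is behind, so the bat is moving away from it while the train passenger is moving toward the bat.
With source receding and observer approaching, f' = f · (v + v_o)/(v + v_s).
f' = 37.6 × (332 + 18.89)/(332 + 9.167) = 37.6 × 350.89/341.17 ≈ 38.7 kHz.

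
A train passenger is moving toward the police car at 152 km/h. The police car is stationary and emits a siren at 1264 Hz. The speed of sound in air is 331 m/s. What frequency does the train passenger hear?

1425 Hz

152 km/h = 42.22 m/s.
Moving observer, stationary source: f' = f · (v + v_o)/v.
f' = 1264 × (331 + 42.22)/331 = 1264 × 373.22/331 ≈ 1425 Hz.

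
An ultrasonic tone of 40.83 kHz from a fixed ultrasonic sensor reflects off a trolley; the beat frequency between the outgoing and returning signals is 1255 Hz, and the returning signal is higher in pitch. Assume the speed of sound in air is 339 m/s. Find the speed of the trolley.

5.1 m/s

Double Doppler shift off a moving reflector: f₂ = f₀ · (v + u)/(v − u) (u > 0 toward emitter).
Returning signal is higher, so f₂ = f₀ + Δf = 40830 + 1255 = 42085 Hz.
Rearranging, u = v · (f₂ − f₀)/(f₂ + f₀) = 339 × 1255/82915 ≈ 5.1 m/s.
So the trolley is moving at 5.1 m/s toward the emitter.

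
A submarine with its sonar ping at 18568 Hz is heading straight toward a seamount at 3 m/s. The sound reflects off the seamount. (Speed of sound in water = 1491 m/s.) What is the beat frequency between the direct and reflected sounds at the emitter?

The seamount receives the sound from a moving source: f₁ = f₀ · v/(v − v_e) = 18568 × 1491/1488 ≈ 18605.4 Hz.
On the return leg the submarine is a moving observer: f₂ = f₁ · (v + v_e)/v = 18605.4 × 1494/1491 ≈ 18642.9 Hz.
Beat against the emitted tone: |f₂ − f₀| = 2v_e·f₀/(v − v_e) = 2 × 3 × 18568/1488 ≈ 75 Hz.

75 Hz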